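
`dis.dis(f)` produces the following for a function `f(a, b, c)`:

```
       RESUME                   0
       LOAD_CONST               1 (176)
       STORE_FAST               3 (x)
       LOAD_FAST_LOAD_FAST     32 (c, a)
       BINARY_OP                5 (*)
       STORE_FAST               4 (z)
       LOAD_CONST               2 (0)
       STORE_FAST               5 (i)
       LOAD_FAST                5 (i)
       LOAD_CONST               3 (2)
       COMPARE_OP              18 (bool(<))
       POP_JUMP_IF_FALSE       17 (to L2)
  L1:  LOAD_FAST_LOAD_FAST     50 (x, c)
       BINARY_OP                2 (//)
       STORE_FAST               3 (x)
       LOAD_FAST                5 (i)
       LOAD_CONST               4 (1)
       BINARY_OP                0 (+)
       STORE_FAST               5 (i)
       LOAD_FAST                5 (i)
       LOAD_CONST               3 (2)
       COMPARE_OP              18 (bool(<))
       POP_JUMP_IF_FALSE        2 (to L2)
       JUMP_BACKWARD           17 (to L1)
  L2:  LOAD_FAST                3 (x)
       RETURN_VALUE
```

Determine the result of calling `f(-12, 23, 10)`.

1

LOAD_CONST → push 176. Stack: [176]
STORE_FAST x → x=176. Stack: []
LOAD_FAST_LOAD_FAST c,a → push 10,-12. Stack: [10, -12]
BINARY_OP * → 10 * -12 = -120. Stack: [-120]
STORE_FAST z → z=-120. Stack: []
LOAD_CONST → push 0. Stack: [0]
STORE_FAST i → i=0. Stack: []
LOAD_FAST i → push 0. Stack: [0]
LOAD_CONST → push 2. Stack: [0, 2]
COMPARE_OP bool(<) → 0 vs 2 = True. Stack: [True]
POP_JUMP_IF_FALSE → pop True; no jump. Stack: []
LOAD_FAST_LOAD_FAST x,c → push 176,10. Stack: [176, 10]
BINARY_OP // → 176 // 10 = 17. Stack: [17]
STORE_FAST x → x=17. Stack: []
LOAD_FAST i → push 0. Stack: [0]
LOAD_CONST → push 1. Stack: [0, 1]
BINARY_OP + → 0 + 1 = 1. Stack: [1]
STORE_FAST i → i=1. Stack: []
LOAD_FAST i → push 1. Stack: [1]
LOAD_CONST → push 2. Stack: [1, 2]
COMPARE_OP bool(<) → 1 vs 2 = True. Stack: [True]
POP_JUMP_IF_FALSE → pop True; no jump. Stack: []
LOAD_FAST_LOAD_FAST x,c → push 17,10. Stack: [17, 10]
BINARY_OP // → 17 // 10 = 1. Stack: [1]
STORE_FAST x → x=1. Stack: []
LOAD_FAST i → push 1. Stack: [1]
LOAD_CONST → push 1. Stack: [1, 1]
BINARY_OP + → 1 + 1 = 2. Stack: [2]
STORE_FAST i → i=2. Stack: []
LOAD_FAST i → push 2. Stack: [2]
LOAD_CONST → push 2. Stack: [2, 2]
COMPARE_OP bool(<) → 2 vs 2 = False. Stack: [False]
POP_JUMP_IF_FALSE → pop False; jump. Stack: []
LOAD_FAST x → push 1. Stack: [1]
RETURN_VALUE → return 1.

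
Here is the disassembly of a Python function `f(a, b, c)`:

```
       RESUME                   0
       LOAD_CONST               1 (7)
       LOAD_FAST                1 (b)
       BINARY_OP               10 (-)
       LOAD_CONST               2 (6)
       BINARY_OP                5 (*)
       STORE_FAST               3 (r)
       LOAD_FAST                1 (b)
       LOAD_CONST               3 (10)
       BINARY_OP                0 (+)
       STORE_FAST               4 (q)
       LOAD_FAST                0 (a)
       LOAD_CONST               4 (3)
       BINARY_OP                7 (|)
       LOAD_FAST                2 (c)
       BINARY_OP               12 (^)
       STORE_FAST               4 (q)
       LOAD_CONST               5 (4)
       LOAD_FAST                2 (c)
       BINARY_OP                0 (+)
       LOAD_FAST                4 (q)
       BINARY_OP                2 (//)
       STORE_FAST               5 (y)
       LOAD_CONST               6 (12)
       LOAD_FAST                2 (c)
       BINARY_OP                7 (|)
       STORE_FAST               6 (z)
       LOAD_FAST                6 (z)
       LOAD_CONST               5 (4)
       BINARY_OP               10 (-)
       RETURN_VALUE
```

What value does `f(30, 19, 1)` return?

9

LOAD_CONST → push 7. Stack: [7]
LOAD_FAST b → push 19. Stack: [7, 19]
BINARY_OP - → 7 - 19 = -12. Stack: [-12]
LOAD_CONST → push 6. Stack: [-12, 6]
BINARY_OP * → -12 * 6 = -72. Stack: [-72]
STORE_FAST r → r=-72. Stack: []
LOAD_FAST b → push 19. Stack: [19]
LOAD_CONST → push 10. Stack: [19, 10]
BINARY_OP + → 19 + 10 = 29. Stack: [29]
STORE_FAST q → q=29. Stack: []
LOAD_FAST a → push 30. Stack: [30]
LOAD_CONST → push 3. Stack: [30, 3]
BINARY_OP | → 30 | 3 = 31. Stack: [31]
LOAD_FAST c → push 1. Stack: [31, 1]
BINARY_OP ^ → 31 ^ 1 = 30. Stack: [30]
STORE_FAST q → q=30. Stack: []
LOAD_CONST → push 4. Stack: [4]
LOAD_FAST c → push 1. Stack: [4, 1]
BINARY_OP + → 4 + 1 = 5. Stack: [5]
LOAD_FAST q → push 30. Stack: [5, 30]
BINARY_OP // → 5 // 30 = 0. Stack: [0]
STORE_FAST y → y=0. Stack: []
LOAD_CONST → push 12. Stack: [12]
LOAD_FAST c → push 1. Stack: [12, 1]
BINARY_OP | → 12 | 1 = 13. Stack: [13]
STORE_FAST z → z=13. Stack: []
LOAD_FAST z → push 13. Stack: [13]
LOAD_CONST → push 4. Stack: [13, 4]
BINARY_OP - → 13 - 4 = 9. Stack: [9]
RETURN_VALUE → return 9.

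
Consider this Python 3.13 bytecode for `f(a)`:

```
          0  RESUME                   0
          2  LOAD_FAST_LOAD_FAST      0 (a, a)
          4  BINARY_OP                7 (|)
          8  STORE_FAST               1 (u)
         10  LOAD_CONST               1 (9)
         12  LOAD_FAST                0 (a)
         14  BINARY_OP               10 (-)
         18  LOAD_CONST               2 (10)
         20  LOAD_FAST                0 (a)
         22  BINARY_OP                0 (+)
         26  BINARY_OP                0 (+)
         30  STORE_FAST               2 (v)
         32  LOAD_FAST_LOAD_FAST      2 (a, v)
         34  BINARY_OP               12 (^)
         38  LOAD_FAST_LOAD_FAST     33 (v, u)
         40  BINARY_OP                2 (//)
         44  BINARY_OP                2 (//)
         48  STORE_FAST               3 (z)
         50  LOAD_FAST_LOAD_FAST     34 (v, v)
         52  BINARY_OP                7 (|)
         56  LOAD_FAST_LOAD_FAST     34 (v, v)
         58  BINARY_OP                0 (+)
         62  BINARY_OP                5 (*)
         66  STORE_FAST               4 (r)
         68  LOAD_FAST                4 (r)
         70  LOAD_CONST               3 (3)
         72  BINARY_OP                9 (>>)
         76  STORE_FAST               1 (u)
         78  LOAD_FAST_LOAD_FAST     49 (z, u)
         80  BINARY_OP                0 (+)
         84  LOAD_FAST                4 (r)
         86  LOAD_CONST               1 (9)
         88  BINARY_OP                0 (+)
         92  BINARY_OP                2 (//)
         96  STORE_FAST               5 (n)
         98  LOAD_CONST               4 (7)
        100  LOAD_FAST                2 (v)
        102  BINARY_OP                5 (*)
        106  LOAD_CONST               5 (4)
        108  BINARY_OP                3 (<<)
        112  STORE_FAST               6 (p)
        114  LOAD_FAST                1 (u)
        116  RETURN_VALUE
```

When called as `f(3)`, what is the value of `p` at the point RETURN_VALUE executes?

LOAD_FAST_LOAD_FAST a,a → push 3,3. Stack: [3, 3]
BINARY_OP | → 3 | 3 = 3. Stack: [3]
STORE_FAST u → u=3. Stack: []
LOAD_CONST → push 9. Stack: [9]
LOAD_FAST a → push 3. Stack: [9, 3]
BINARY_OP - → 9 - 3 = 6. Stack: [6]
LOAD_CONST → push 10. Stack: [6, 10]
LOAD_FAST a → push 3. Stack: [6, 10, 3]
BINARY_OP + → 10 + 3 = 13. Stack: [6, 13]
BINARY_OP + → 6 + 13 = 19. Stack: [19]
STORE_FAST v → v=19. Stack: []
LOAD_FAST_LOAD_FAST a,v → push 3,19. Stack: [3, 19]
BINARY_OP ^ → 3 ^ 19 = 16. Stack: [16]
LOAD_FAST_LOAD_FAST v,u → push 19,3. Stack: [16, 19, 3]
BINARY_OP // → 19 // 3 = 6. Stack: [16, 6]
BINARY_OP // → 16 // 6 = 2. Stack: [2]
STORE_FAST z → z=2. Stack: []
LOAD_FAST_LOAD_FAST v,v → push 19,19. Stack: [19, 19]
BINARY_OP | → 19 | 19 = 19. Stack: [19]
LOAD_FAST_LOAD_FAST v,v → push 19,19. Stack: [19, 19, 19]
BINARY_OP + → 19 + 19 = 38. Stack: [19, 38]
BINARY_OP * → 19 * 38 = 722. Stack: [722]
STORE_FAST r → r=722. Stack: []
LOAD_FAST r → push 722. Stack: [722]
LOAD_CONST → push 3. Stack: [722, 3]
BINARY_OP >> → 722 >> 3 = 90. Stack: [90]
STORE_FAST u → u=90. Stack: []
LOAD_FAST_LOAD_FAST z,u → push 2,90. Stack: [2, 90]
BINARY_OP + → 2 + 90 = 92. Stack: [92]
LOAD_FAST r → push 722. Stack: [92, 722]
LOAD_CONST → push 9. Stack: [92, 722, 9]
BINARY_OP + → 722 + 9 = 731. Stack: [92, 731]
BINARY_OP // → 92 // 731 = 0. Stack: [0]
STORE_FAST n → n=0. Stack: []
LOAD_CONST → push 7. Stack: [7]
LOAD_FAST v → push 19. Stack: [7, 19]
BINARY_OP * → 7 * 19 = 133. Stack: [133]
LOAD_CONST → push 4. Stack: [133, 4]
BINARY_OP << → 133 << 4 = 2128. Stack: [2128]
STORE_FAST p → p=2128. Stack: []
LOAD_FAST u → push 90. Stack: [90]
RETURN_VALUE → return 90.

2128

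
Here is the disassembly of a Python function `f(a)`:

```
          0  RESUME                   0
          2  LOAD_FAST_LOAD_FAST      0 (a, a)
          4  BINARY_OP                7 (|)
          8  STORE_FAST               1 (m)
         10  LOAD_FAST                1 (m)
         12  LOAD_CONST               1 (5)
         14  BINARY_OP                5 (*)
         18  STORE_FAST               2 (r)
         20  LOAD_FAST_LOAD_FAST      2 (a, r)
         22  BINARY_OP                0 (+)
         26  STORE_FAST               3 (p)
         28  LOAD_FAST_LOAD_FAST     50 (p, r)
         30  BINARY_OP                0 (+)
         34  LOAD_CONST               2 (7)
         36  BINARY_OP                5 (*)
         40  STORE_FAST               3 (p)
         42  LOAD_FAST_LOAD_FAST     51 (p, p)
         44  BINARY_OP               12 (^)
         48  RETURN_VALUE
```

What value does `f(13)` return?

0

LOAD_FAST_LOAD_FAST a,a → push 13,13. Stack: [13, 13]
BINARY_OP | → 13 | 13 = 13. Stack: [13]
STORE_FAST m → m=13. Stack: []
LOAD_FAST m → push 13. Stack: [13]
LOAD_CONST → push 5. Stack: [13, 5]
BINARY_OP * → 13 * 5 = 65. Stack: [65]
STORE_FAST r → r=65. Stack: []
LOAD_FAST_LOAD_FAST a,r → push 13,65. Stack: [13, 65]
BINARY_OP + → 13 + 65 = 78. Stack: [78]
STORE_FAST p → p=78. Stack: []
LOAD_FAST_LOAD_FAST p,r → push 78,65. Stack: [78, 65]
BINARY_OP + → 78 + 65 = 143. Stack: [143]
LOAD_CONST → push 7. Stack: [143, 7]
BINARY_OP * → 143 * 7 = 1001. Stack: [1001]
STORE_FAST p → p=1001. Stack: []
LOAD_FAST_LOAD_FAST p,p → push 1001,1001. Stack: [1001, 1001]
BINARY_OP ^ → 1001 ^ 1001 = 0. Stack: [0]
RETURN_VALUE → return 0.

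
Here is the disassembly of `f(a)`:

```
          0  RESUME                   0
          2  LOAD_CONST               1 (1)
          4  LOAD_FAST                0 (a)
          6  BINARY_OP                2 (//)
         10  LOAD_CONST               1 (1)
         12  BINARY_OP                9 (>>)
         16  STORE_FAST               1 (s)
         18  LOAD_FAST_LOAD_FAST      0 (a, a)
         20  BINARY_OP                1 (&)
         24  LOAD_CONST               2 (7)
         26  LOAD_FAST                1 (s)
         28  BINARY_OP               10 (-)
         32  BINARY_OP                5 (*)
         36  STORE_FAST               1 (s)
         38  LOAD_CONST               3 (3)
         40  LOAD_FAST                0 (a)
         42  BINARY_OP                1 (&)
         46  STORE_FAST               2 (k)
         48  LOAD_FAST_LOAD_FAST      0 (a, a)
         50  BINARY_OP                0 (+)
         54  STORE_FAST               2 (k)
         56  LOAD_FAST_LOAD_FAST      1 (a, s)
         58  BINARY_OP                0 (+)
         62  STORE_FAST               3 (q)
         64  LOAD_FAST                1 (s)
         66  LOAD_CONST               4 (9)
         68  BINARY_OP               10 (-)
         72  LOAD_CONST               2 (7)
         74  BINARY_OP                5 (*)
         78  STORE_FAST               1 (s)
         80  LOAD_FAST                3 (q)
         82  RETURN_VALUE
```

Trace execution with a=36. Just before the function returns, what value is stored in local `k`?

LOAD_CONST → push 1. Stack: [1]
LOAD_FAST a → push 36. Stack: [1, 36]
BINARY_OP // → 1 // 36 = 0. Stack: [0]
LOAD_CONST → push 1. Stack: [0, 1]
BINARY_OP >> → 0 >> 1 = 0. Stack: [0]
STORE_FAST s → s=0. Stack: []
LOAD_FAST_LOAD_FAST a,a → push 36,36. Stack: [36, 36]
BINARY_OP & → 36 & 36 = 36. Stack: [36]
LOAD_CONST → push 7. Stack: [36, 7]
LOAD_FAST s → push 0. Stack: [36, 7, 0]
BINARY_OP - → 7 - 0 = 7. Stack: [36, 7]
BINARY_OP * → 36 * 7 = 252. Stack: [252]
STORE_FAST s → s=252. Stack: []
LOAD_CONST → push 3. Stack: [3]
LOAD_FAST a → push 36. Stack: [3, 36]
BINARY_OP & → 3 & 36 = 0. Stack: [0]
STORE_FAST k → k=0. Stack: []
LOAD_FAST_LOAD_FAST a,a → push 36,36. Stack: [36, 36]
BINARY_OP + → 36 + 36 = 72. Stack: [72]
STORE_FAST k → k=72. Stack: []
LOAD_FAST_LOAD_FAST a,s → push 36,252. Stack: [36, 252]
BINARY_OP + → 36 + 252 = 288. Stack: [288]
STORE_FAST q → q=288. Stack: []
LOAD_FAST s → push 252. Stack: [252]
LOAD_CONST → push 9. Stack: [252, 9]
BINARY_OP - → 252 - 9 = 243. Stack: [243]
LOAD_CONST → push 7. Stack: [243, 7]
BINARY_OP * → 243 * 7 = 1701. Stack: [1701]
STORE_FAST s → s=1701. Stack: []
LOAD_FAST q → push 288. Stack: [288]
RETURN_VALUE → return 288.

72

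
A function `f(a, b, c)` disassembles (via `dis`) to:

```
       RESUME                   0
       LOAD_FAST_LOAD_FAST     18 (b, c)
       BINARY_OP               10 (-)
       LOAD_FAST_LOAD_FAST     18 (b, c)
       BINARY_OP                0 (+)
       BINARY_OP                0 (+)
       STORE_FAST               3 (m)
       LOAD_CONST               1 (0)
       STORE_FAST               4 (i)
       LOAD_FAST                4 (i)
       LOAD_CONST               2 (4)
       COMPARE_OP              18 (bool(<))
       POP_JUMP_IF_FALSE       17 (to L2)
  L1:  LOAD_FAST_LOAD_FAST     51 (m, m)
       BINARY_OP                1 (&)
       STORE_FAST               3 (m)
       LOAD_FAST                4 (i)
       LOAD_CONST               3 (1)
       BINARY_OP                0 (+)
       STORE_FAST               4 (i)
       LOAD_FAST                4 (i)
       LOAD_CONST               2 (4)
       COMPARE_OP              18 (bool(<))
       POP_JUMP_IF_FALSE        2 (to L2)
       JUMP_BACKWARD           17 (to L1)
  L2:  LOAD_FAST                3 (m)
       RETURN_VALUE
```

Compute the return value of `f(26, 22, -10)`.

44

LOAD_FAST_LOAD_FAST b,c → push 22,-10. Stack: [22, -10]
BINARY_OP - → 22 - -10 = 32. Stack: [32]
LOAD_FAST_LOAD_FAST b,c → push 22,-10. Stack: [32, 22, -10]
BINARY_OP + → 22 + -10 = 12. Stack: [32, 12]
BINARY_OP + → 32 + 12 = 44. Stack: [44]
STORE_FAST m → m=44. Stack: []
LOAD_CONST → push 0. Stack: [0]
STORE_FAST i → i=0. Stack: []
LOAD_FAST i → push 0. Stack: [0]
LOAD_CONST → push 4. Stack: [0, 4]
COMPARE_OP bool(<) → 0 vs 4 = True. Stack: [True]
POP_JUMP_IF_FALSE → pop True; no jump. Stack: []
LOAD_FAST_LOAD_FAST m,m → push 44,44. Stack: [44, 44]
BINARY_OP & → 44 & 44 = 44. Stack: [44]
STORE_FAST m → m=44. Stack: []
LOAD_FAST i → push 0. Stack: [0]
LOAD_CONST → push 1. Stack: [0, 1]
BINARY_OP + → 0 + 1 = 1. Stack: [1]
STORE_FAST i → i=1. Stack: []
LOAD_FAST i → push 1. Stack: [1]
LOAD_CONST → push 4. Stack: [1, 4]
COMPARE_OP bool(<) → 1 vs 4 = True. Stack: [True]
POP_JUMP_IF_FALSE → pop True; no jump. Stack: []
LOAD_FAST_LOAD_FAST m,m → push 44,44. Stack: [44, 44]
BINARY_OP & → 44 & 44 = 44. Stack: [44]
STORE_FAST m → m=44. Stack: []
LOAD_FAST i → push 1. Stack: [1]
LOAD_CONST → push 1. Stack: [1, 1]
BINARY_OP + → 1 + 1 = 2. Stack: [2]
STORE_FAST i → i=2. Stack: []
LOAD_FAST i → push 2. Stack: [2]
LOAD_CONST → push 4. Stack: [2, 4]
COMPARE_OP bool(<) → 2 vs 4 = True. Stack: [True]
POP_JUMP_IF_FALSE → pop True; no jump. Stack: []
LOAD_FAST_LOAD_FAST m,m → push 44,44. Stack: [44, 44]
BINARY_OP & → 44 & 44 = 44. Stack: [44]
STORE_FAST m → m=44. Stack: []
LOAD_FAST i → push 2. Stack: [2]
LOAD_CONST → push 1. Stack: [2, 1]
BINARY_OP + → 2 + 1 = 3. Stack: [3]
STORE_FAST i → i=3. Stack: []
LOAD_FAST i → push 3. Stack: [3]
LOAD_CONST → push 4. Stack: [3, 4]
COMPARE_OP bool(<) → 3 vs 4 = True. Stack: [True]
POP_JUMP_IF_FALSE → pop True; no jump. Stack: []
LOAD_FAST_LOAD_FAST m,m → push 44,44. Stack: [44, 44]
BINARY_OP & → 44 & 44 = 44. Stack: [44]
STORE_FAST m → m=44. Stack: []
LOAD_FAST i → push 3. Stack: [3]
LOAD_CONST → push 1. Stack: [3, 1]
BINARY_OP + → 3 + 1 = 4. Stack: [4]
STORE_FAST i → i=4. Stack: []
LOAD_FAST i → push 4. Stack: [4]
LOAD_CONST → push 4. Stack: [4, 4]
COMPARE_OP bool(<) → 4 vs 4 = False. Stack: [False]
POP_JUMP_IF_FALSE → pop False; jump. Stack: []
LOAD_FAST m → push 44. Stack: [44]
RETURN_VALUE → return 44.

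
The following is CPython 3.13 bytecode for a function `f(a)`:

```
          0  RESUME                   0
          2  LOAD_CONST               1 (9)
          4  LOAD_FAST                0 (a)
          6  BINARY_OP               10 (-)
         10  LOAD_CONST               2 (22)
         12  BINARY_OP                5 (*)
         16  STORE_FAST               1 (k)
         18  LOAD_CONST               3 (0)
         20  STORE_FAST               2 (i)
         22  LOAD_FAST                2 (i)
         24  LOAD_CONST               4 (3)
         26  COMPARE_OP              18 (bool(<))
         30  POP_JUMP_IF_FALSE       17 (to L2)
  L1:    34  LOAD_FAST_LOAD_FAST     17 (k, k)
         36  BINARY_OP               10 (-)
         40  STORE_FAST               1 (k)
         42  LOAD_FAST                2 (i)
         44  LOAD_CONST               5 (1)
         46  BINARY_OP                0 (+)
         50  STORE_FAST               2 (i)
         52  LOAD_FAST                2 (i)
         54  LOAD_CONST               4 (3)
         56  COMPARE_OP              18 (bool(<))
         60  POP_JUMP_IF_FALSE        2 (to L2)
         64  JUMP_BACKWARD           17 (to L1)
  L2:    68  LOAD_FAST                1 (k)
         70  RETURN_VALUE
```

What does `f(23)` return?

0

LOAD_CONST → push 9. Stack: [9]
LOAD_FAST a → push 23. Stack: [9, 23]
BINARY_OP - → 9 - 23 = -14. Stack: [-14]
LOAD_CONST → push 22. Stack: [-14, 22]
BINARY_OP * → -14 * 22 = -308. Stack: [-308]
STORE_FAST k → k=-308. Stack: []
LOAD_CONST → push 0. Stack: [0]
STORE_FAST i → i=0. Stack: []
LOAD_FAST i → push 0. Stack: [0]
LOAD_CONST → push 3. Stack: [0, 3]
COMPARE_OP bool(<) → 0 vs 3 = True. Stack: [True]
POP_JUMP_IF_FALSE → pop True; no jump. Stack: []
LOAD_FAST_LOAD_FAST k,k → push -308,-308. Stack: [-308, -308]
BINARY_OP - → -308 - -308 = 0. Stack: [0]
STORE_FAST k → k=0. Stack: []
LOAD_FAST i → push 0. Stack: [0]
LOAD_CONST → push 1. Stack: [0, 1]
BINARY_OP + → 0 + 1 = 1. Stack: [1]
STORE_FAST i → i=1. Stack: []
LOAD_FAST i → push 1. Stack: [1]
LOAD_CONST → push 3. Stack: [1, 3]
COMPARE_OP bool(<) → 1 vs 3 = True. Stack: [True]
POP_JUMP_IF_FALSE → pop True; no jump. Stack: []
LOAD_FAST_LOAD_FAST k,k → push 0,0. Stack: [0, 0]
BINARY_OP - → 0 - 0 = 0. Stack: [0]
STORE_FAST k → k=0. Stack: []
LOAD_FAST i → push 1. Stack: [1]
LOAD_CONST → push 1. Stack: [1, 1]
BINARY_OP + → 1 + 1 = 2. Stack: [2]
STORE_FAST i → i=2. Stack: []
LOAD_FAST i → push 2. Stack: [2]
LOAD_CONST → push 3. Stack: [2, 3]
COMPARE_OP bool(<) → 2 vs 3 = True. Stack: [True]
POP_JUMP_IF_FALSE → pop True; no jump. Stack: []
LOAD_FAST_LOAD_FAST k,k → push 0,0. Stack: [0, 0]
BINARY_OP - → 0 - 0 = 0. Stack: [0]
STORE_FAST k → k=0. Stack: []
LOAD_FAST i → push 2. Stack: [2]
LOAD_CONST → push 1. Stack: [2, 1]
BINARY_OP + → 2 + 1 = 3. Stack: [3]
STORE_FAST i → i=3. Stack: []
LOAD_FAST i → push 3. Stack: [3]
LOAD_CONST → push 3. Stack: [3, 3]
COMPARE_OP bool(<) → 3 vs 3 = False. Stack: [False]
POP_JUMP_IF_FALSE → pop False; jump. Stack: []
LOAD_FAST k → push 0. Stack: [0]
RETURN_VALUE → return 0.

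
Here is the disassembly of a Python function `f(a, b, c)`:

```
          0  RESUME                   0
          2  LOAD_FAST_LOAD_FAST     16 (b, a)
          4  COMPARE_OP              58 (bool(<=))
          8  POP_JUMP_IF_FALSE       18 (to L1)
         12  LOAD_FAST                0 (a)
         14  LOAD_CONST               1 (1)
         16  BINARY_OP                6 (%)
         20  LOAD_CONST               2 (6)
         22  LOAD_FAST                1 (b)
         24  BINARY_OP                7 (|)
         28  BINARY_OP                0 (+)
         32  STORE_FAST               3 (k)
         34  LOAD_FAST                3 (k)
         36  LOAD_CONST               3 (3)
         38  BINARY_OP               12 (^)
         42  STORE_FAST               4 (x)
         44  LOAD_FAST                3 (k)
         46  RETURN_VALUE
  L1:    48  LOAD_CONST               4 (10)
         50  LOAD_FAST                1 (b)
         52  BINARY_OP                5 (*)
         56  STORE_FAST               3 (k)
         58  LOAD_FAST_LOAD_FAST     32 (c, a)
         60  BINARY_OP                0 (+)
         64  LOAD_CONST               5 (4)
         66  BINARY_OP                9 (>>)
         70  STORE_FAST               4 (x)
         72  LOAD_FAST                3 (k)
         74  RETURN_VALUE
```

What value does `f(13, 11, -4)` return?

LOAD_FAST_LOAD_FAST b,a → push 11,13. Stack: [11, 13]
COMPARE_OP bool(<=) → 11 vs 13 = True. Stack: [True]
POP_JUMP_IF_FALSE → pop True; no jump. Stack: []
LOAD_FAST a → push 13. Stack: [13]
LOAD_CONST → push 1. Stack: [13, 1]
BINARY_OP % → 13 % 1 = 0. Stack: [0]
LOAD_CONST → push 6. Stack: [0, 6]
LOAD_FAST b → push 11. Stack: [0, 6, 11]
BINARY_OP | → 6 | 11 = 15. Stack: [0, 15]
BINARY_OP + → 0 + 15 = 15. Stack: [15]
STORE_FAST k → k=15. Stack: []
LOAD_FAST k → push 15. Stack: [15]
LOAD_CONST → push 3. Stack: [15, 3]
BINARY_OP ^ → 15 ^ 3 = 12. Stack: [12]
STORE_FAST x → x=12. Stack: []
LOAD_FAST k → push 15. Stack: [15]
RETURN_VALUE → return 15.

15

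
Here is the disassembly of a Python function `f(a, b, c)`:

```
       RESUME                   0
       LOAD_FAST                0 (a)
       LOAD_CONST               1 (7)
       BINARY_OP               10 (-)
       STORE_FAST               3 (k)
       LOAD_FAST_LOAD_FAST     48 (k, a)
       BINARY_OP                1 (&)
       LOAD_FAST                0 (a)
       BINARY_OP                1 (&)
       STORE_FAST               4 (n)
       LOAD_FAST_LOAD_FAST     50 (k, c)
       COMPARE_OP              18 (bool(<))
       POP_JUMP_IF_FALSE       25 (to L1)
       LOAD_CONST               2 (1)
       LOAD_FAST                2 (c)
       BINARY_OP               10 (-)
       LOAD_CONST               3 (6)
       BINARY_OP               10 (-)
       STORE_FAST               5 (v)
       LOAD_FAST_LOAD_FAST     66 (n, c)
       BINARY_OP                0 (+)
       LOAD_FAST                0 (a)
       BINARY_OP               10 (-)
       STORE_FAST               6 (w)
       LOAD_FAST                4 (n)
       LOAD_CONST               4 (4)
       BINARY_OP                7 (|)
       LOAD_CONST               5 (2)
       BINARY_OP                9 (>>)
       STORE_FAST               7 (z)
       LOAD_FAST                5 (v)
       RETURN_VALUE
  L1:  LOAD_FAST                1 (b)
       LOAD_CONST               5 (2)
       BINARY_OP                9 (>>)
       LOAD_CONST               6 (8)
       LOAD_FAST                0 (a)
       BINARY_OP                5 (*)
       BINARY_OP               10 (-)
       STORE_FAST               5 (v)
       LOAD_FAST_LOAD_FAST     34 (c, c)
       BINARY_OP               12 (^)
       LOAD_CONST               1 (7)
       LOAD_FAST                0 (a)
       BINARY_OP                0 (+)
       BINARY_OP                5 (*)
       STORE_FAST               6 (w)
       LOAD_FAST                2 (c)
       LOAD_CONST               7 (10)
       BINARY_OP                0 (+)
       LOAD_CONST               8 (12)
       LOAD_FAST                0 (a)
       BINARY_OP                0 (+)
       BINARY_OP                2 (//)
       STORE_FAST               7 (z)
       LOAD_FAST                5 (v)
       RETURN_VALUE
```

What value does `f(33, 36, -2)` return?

-255

LOAD_FAST a → push 33. Stack: [33]
LOAD_CONST → push 7. Stack: [33, 7]
BINARY_OP - → 33 - 7 = 26. Stack: [26]
STORE_FAST k → k=26. Stack: []
LOAD_FAST_LOAD_FAST k,a → push 26,33. Stack: [26, 33]
BINARY_OP & → 26 & 33 = 0. Stack: [0]
LOAD_FAST a → push 33. Stack: [0, 33]
BINARY_OP & → 0 & 33 = 0. Stack: [0]
STORE_FAST n → n=0. Stack: []
LOAD_FAST_LOAD_FAST k,c → push 26,-2. Stack: [26, -2]
COMPARE_OP bool(<) → 26 vs -2 = False. Stack: [False]
POP_JUMP_IF_FALSE → pop False; jump. Stack: []
LOAD_FAST b → push 36. Stack: [36]
LOAD_CONST → push 2. Stack: [36, 2]
BINARY_OP >> → 36 >> 2 = 9. Stack: [9]
LOAD_CONST → push 8. Stack: [9, 8]
LOAD_FAST a → push 33. Stack: [9, 8, 33]
BINARY_OP * → 8 * 33 = 264. Stack: [9, 264]
BINARY_OP - → 9 - 264 = -255. Stack: [-255]
STORE_FAST v → v=-255. Stack: []
LOAD_FAST_LOAD_FAST c,c → push -2,-2. Stack: [-2, -2]
BINARY_OP ^ → -2 ^ -2 = 0. Stack: [0]
LOAD_CONST → push 7. Stack: [0, 7]
LOAD_FAST a → push 33. Stack: [0, 7, 33]
BINARY_OP + → 7 + 33 = 40. Stack: [0, 40]
BINARY_OP * → 0 * 40 = 0. Stack: [0]
STORE_FAST w → w=0. Stack: []
LOAD_FAST c → push -2. Stack: [-2]
LOAD_CONST → push 10. Stack: [-2, 10]
BINARY_OP + → -2 + 10 = 8. Stack: [8]
LOAD_CONST → push 12. Stack: [8, 12]
LOAD_FAST a → push 33. Stack: [8, 12, 33]
BINARY_OP + → 12 + 33 = 45. Stack: [8, 45]
BINARY_OP // → 8 // 45 = 0. Stack: [0]
STORE_FAST z → z=0. Stack: []
LOAD_FAST v → push -255. Stack: [-255]
RETURN_VALUE → return -255.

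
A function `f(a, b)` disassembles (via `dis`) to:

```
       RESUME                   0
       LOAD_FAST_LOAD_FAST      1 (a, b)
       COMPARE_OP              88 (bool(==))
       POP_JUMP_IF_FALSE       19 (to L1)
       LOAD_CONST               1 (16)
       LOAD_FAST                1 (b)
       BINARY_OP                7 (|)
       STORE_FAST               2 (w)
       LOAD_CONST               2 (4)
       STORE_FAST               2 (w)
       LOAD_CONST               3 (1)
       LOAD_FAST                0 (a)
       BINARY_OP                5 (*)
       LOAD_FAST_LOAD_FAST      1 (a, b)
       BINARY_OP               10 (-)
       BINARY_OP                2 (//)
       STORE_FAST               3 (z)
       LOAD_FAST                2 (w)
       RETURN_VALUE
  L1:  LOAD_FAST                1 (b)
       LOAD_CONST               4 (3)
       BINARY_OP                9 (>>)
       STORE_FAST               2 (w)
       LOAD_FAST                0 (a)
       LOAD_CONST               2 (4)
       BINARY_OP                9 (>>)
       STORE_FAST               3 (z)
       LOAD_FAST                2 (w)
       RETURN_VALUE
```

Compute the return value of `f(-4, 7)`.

0

LOAD_FAST_LOAD_FAST a,b → push -4,7. Stack: [-4, 7]
COMPARE_OP bool(==) → -4 vs 7 = False. Stack: [False]
POP_JUMP_IF_FALSE → pop False; jump. Stack: []
LOAD_FAST b → push 7. Stack: [7]
LOAD_CONST → push 3. Stack: [7, 3]
BINARY_OP >> → 7 >> 3 = 0. Stack: [0]
STORE_FAST w → w=0. Stack: []
LOAD_FAST a → push -4. Stack: [-4]
LOAD_CONST → push 4. Stack: [-4, 4]
BINARY_OP >> → -4 >> 4 = -1. Stack: [-1]
STORE_FAST z → z=-1. Stack: []
LOAD_FAST w → push 0. Stack: [0]
RETURN_VALUE → return 0.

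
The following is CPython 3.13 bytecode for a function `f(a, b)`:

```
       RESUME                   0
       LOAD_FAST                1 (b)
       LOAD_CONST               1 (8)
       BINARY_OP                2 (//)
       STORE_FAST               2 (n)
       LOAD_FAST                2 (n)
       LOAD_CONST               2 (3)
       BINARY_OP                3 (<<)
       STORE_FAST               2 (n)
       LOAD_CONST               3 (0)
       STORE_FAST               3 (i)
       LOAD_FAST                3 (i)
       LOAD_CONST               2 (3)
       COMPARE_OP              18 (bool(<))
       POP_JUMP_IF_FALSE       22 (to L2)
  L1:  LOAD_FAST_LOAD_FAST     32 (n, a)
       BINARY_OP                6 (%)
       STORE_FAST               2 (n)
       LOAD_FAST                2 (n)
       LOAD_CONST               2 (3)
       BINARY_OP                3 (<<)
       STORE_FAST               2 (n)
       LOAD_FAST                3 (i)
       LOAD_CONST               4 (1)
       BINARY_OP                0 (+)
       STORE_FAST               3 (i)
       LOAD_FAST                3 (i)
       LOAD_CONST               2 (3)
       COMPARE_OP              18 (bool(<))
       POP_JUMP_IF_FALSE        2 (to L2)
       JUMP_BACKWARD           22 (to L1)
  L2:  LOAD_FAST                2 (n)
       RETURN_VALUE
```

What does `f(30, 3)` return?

LOAD_FAST b → push 3. Stack: [3]
LOAD_CONST → push 8. Stack: [3, 8]
BINARY_OP // → 3 // 8 = 0. Stack: [0]
STORE_FAST n → n=0. Stack: []
LOAD_FAST n → push 0. Stack: [0]
LOAD_CONST → push 3. Stack: [0, 3]
BINARY_OP << → 0 << 3 = 0. Stack: [0]
STORE_FAST n → n=0. Stack: []
LOAD_CONST → push 0. Stack: [0]
STORE_FAST i → i=0. Stack: []
LOAD_FAST i → push 0. Stack: [0]
LOAD_CONST → push 3. Stack: [0, 3]
COMPARE_OP bool(<) → 0 vs 3 = True. Stack: [True]
POP_JUMP_IF_FALSE → pop True; no jump. Stack: []
LOAD_FAST_LOAD_FAST n,a → push 0,30. Stack: [0, 30]
BINARY_OP % → 0 % 30 = 0. Stack: [0]
STORE_FAST n → n=0. Stack: []
LOAD_FAST n → push 0. Stack: [0]
LOAD_CONST → push 3. Stack: [0, 3]
BINARY_OP << → 0 << 3 = 0. Stack: [0]
STORE_FAST n → n=0. Stack: []
LOAD_FAST i → push 0. Stack: [0]
LOAD_CONST → push 1. Stack: [0, 1]
BINARY_OP + → 0 + 1 = 1. Stack: [1]
STORE_FAST i → i=1. Stack: []
LOAD_FAST i → push 1. Stack: [1]
LOAD_CONST → push 3. Stack: [1, 3]
COMPARE_OP bool(<) → 1 vs 3 = True. Stack: [True]
POP_JUMP_IF_FALSE → pop True; no jump. Stack: []
LOAD_FAST_LOAD_FAST n,a → push 0,30. Stack: [0, 30]
BINARY_OP % → 0 % 30 = 0. Stack: [0]
STORE_FAST n → n=0. Stack: []
LOAD_FAST n → push 0. Stack: [0]
LOAD_CONST → push 3. Stack: [0, 3]
BINARY_OP << → 0 << 3 = 0. Stack: [0]
STORE_FAST n → n=0. Stack: []
LOAD_FAST i → push 1. Stack: [1]
LOAD_CONST → push 1. Stack: [1, 1]
BINARY_OP + → 1 + 1 = 2. Stack: [2]
STORE_FAST i → i=2. Stack: []
LOAD_FAST i → push 2. Stack: [2]
LOAD_CONST → push 3. Stack: [2, 3]
COMPARE_OP bool(<) → 2 vs 3 = True. Stack: [True]
POP_JUMP_IF_FALSE → pop True; no jump. Stack: []
LOAD_FAST_LOAD_FAST n,a → push 0,30. Stack: [0, 30]
BINARY_OP % → 0 % 30 = 0. Stack: [0]
STORE_FAST n → n=0. Stack: []
LOAD_FAST n → push 0. Stack: [0]
LOAD_CONST → push 3. Stack: [0, 3]
BINARY_OP << → 0 << 3 = 0. Stack: [0]
STORE_FAST n → n=0. Stack: []
LOAD_FAST i → push 2. Stack: [2]
LOAD_CONST → push 1. Stack: [2, 1]
BINARY_OP + → 2 + 1 = 3. Stack: [3]
STORE_FAST i → i=3. Stack: []
LOAD_FAST i → push 3. Stack: [3]
LOAD_CONST → push 3. Stack: [3, 3]
COMPARE_OP bool(<) → 3 vs 3 = False. Stack: [False]
POP_JUMP_IF_FALSE → pop False; jump. Stack: []
LOAD_FAST n → push 0. Stack: [0]
RETURN_VALUE → return 0.

0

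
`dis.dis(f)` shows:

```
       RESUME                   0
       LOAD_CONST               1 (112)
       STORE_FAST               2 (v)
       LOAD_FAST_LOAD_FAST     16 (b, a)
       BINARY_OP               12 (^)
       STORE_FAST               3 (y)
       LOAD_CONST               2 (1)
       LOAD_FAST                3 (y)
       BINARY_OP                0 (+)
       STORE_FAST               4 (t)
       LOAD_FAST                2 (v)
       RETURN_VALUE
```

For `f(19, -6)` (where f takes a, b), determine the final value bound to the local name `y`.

-23

LOAD_CONST → push 112. Stack: [112]
STORE_FAST v → v=112. Stack: []
LOAD_FAST_LOAD_FAST b,a → push -6,19. Stack: [-6, 19]
BINARY_OP ^ → -6 ^ 19 = -23. Stack: [-23]
STORE_FAST y → y=-23. Stack: []
LOAD_CONST → push 1. Stack: [1]
LOAD_FAST y → push -23. Stack: [1, -23]
BINARY_OP + → 1 + -23 = -22. Stack: [-22]
STORE_FAST t → t=-22. Stack: []
LOAD_FAST v → push 112. Stack: [112]
RETURN_VALUE → return 112.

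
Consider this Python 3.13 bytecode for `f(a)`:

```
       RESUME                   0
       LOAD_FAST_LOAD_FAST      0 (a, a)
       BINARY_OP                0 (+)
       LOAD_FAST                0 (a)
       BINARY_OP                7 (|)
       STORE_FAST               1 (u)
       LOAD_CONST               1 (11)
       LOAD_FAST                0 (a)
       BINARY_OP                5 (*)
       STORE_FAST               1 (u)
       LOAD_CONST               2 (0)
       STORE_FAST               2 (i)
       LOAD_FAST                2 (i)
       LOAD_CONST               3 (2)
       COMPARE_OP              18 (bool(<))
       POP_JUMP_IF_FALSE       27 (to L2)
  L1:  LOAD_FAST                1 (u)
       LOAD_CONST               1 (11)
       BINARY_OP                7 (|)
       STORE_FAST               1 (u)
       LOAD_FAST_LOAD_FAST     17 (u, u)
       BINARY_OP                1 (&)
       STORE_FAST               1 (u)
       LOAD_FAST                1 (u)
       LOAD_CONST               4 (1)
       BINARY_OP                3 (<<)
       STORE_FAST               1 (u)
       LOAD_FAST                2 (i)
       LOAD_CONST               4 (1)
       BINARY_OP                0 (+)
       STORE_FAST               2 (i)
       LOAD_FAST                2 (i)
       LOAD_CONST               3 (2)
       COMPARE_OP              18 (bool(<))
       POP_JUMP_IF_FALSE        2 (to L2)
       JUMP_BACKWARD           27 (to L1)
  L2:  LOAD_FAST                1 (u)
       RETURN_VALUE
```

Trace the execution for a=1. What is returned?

62

LOAD_FAST_LOAD_FAST a,a → push 1,1. Stack: [1, 1]
BINARY_OP + → 1 + 1 = 2. Stack: [2]
LOAD_FAST a → push 1. Stack: [2, 1]
BINARY_OP | → 2 | 1 = 3. Stack: [3]
STORE_FAST u → u=3. Stack: []
LOAD_CONST → push 11. Stack: [11]
LOAD_FAST a → push 1. Stack: [11, 1]
BINARY_OP * → 11 * 1 = 11. Stack: [11]
STORE_FAST u → u=11. Stack: []
LOAD_CONST → push 0. Stack: [0]
STORE_FAST i → i=0. Stack: []
LOAD_FAST i → push 0. Stack: [0]
LOAD_CONST → push 2. Stack: [0, 2]
COMPARE_OP bool(<) → 0 vs 2 = True. Stack: [True]
POP_JUMP_IF_FALSE → pop True; no jump. Stack: []
LOAD_FAST u → push 11. Stack: [11]
LOAD_CONST → push 11. Stack: [11, 11]
BINARY_OP | → 11 | 11 = 11. Stack: [11]
STORE_FAST u → u=11. Stack: []
LOAD_FAST_LOAD_FAST u,u → push 11,11. Stack: [11, 11]
BINARY_OP & → 11 & 11 = 11. Stack: [11]
STORE_FAST u → u=11. Stack: []
LOAD_FAST u → push 11. Stack: [11]
LOAD_CONST → push 1. Stack: [11, 1]
BINARY_OP << → 11 << 1 = 22. Stack: [22]
STORE_FAST u → u=22. Stack: []
LOAD_FAST i → push 0. Stack: [0]
LOAD_CONST → push 1. Stack: [0, 1]
BINARY_OP + → 0 + 1 = 1. Stack: [1]
STORE_FAST i → i=1. Stack: []
LOAD_FAST i → push 1. Stack: [1]
LOAD_CONST → push 2. Stack: [1, 2]
COMPARE_OP bool(<) → 1 vs 2 = True. Stack: [True]
POP_JUMP_IF_FALSE → pop True; no jump. Stack: []
LOAD_FAST u → push 22. Stack: [22]
LOAD_CONST → push 11. Stack: [22, 11]
BINARY_OP | → 22 | 11 = 31. Stack: [31]
STORE_FAST u → u=31. Stack: []
LOAD_FAST_LOAD_FAST u,u → push 31,31. Stack: [31, 31]
BINARY_OP & → 31 & 31 = 31. Stack: [31]
STORE_FAST u → u=31. Stack: []
LOAD_FAST u → push 31. Stack: [31]
LOAD_CONST → push 1. Stack: [31, 1]
BINARY_OP << → 31 << 1 = 62. Stack: [62]
STORE_FAST u → u=62. Stack: []
LOAD_FAST i → push 1. Stack: [1]
LOAD_CONST → push 1. Stack: [1, 1]
BINARY_OP + → 1 + 1 = 2. Stack: [2]
STORE_FAST i → i=2. Stack: []
LOAD_FAST i → push 2. Stack: [2]
LOAD_CONST → push 2. Stack: [2, 2]
COMPARE_OP bool(<) → 2 vs 2 = False. Stack: [False]
POP_JUMP_IF_FALSE → pop False; jump. Stack: []
LOAD_FAST u → push 62. Stack: [62]
RETURN_VALUE → return 62.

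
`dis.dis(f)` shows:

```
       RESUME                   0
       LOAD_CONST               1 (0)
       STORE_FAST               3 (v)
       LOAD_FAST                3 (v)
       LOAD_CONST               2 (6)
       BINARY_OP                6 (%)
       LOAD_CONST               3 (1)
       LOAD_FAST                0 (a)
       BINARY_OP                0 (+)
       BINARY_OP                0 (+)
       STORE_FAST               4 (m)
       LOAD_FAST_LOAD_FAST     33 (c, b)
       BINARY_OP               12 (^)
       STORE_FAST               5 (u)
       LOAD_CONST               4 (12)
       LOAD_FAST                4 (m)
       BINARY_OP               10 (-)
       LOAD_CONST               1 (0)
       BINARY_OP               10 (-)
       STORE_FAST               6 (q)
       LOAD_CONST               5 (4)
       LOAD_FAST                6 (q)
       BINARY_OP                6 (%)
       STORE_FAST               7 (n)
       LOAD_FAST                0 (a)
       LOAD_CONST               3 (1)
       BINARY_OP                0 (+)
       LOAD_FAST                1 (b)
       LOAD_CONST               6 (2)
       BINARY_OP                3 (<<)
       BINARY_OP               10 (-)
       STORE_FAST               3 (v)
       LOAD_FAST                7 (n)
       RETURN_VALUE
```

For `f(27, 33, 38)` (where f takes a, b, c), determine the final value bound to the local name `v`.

LOAD_CONST → push 0. Stack: [0]
STORE_FAST v → v=0. Stack: []
LOAD_FAST v → push 0. Stack: [0]
LOAD_CONST → push 6. Stack: [0, 6]
BINARY_OP % → 0 % 6 = 0. Stack: [0]
LOAD_CONST → push 1. Stack: [0, 1]
LOAD_FAST a → push 27. Stack: [0, 1, 27]
BINARY_OP + → 1 + 27 = 28. Stack: [0, 28]
BINARY_OP + → 0 + 28 = 28. Stack: [28]
STORE_FAST m → m=28. Stack: []
LOAD_FAST_LOAD_FAST c,b → push 38,33. Stack: [38, 33]
BINARY_OP ^ → 38 ^ 33 = 7. Stack: [7]
STORE_FAST u → u=7. Stack: []
LOAD_CONST → push 12. Stack: [12]
LOAD_FAST m → push 28. Stack: [12, 28]
BINARY_OP - → 12 - 28 = -16. Stack: [-16]
LOAD_CONST → push 0. Stack: [-16, 0]
BINARY_OP - → -16 - 0 = -16. Stack: [-16]
STORE_FAST q → q=-16. Stack: []
LOAD_CONST → push 4. Stack: [4]
LOAD_FAST q → push -16. Stack: [4, -16]
BINARY_OP % → 4 % -16 = -12. Stack: [-12]
STORE_FAST n → n=-12. Stack: []
LOAD_FAST a → push 27. Stack: [27]
LOAD_CONST → push 1. Stack: [27, 1]
BINARY_OP + → 27 + 1 = 28. Stack: [28]
LOAD_FAST b → push 33. Stack: [28, 33]
LOAD_CONST → push 2. Stack: [28, 33, 2]
BINARY_OP << → 33 << 2 = 132. Stack: [28, 132]
BINARY_OP - → 28 - 132 = -104. Stack: [-104]
STORE_FAST v → v=-104. Stack: []
LOAD_FAST n → push -12. Stack: [-12]
RETURN_VALUE → return -12.

-104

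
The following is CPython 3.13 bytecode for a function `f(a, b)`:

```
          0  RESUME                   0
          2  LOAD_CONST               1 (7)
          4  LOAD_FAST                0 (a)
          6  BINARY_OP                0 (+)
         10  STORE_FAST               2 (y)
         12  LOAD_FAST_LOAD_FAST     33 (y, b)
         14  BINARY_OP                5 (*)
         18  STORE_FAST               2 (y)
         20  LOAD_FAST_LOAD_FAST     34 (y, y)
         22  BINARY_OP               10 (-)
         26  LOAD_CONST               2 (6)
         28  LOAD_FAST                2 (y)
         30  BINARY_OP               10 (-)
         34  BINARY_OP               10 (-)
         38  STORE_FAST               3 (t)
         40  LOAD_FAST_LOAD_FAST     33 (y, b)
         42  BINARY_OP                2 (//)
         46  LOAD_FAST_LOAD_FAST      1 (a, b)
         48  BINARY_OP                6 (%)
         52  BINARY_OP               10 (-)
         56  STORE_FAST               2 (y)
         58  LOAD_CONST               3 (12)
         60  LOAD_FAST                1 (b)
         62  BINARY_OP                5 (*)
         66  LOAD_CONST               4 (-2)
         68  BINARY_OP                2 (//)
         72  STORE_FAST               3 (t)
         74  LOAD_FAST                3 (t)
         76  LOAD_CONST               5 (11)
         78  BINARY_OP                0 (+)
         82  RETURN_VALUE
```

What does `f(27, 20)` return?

-109

LOAD_CONST → push 7. Stack: [7]
LOAD_FAST a → push 27. Stack: [7, 27]
BINARY_OP + → 7 + 27 = 34. Stack: [34]
STORE_FAST y → y=34. Stack: []
LOAD_FAST_LOAD_FAST y,b → push 34,20. Stack: [34, 20]
BINARY_OP * → 34 * 20 = 680. Stack: [680]
STORE_FAST y → y=680. Stack: []
LOAD_FAST_LOAD_FAST y,y → push 680,680. Stack: [680, 680]
BINARY_OP - → 680 - 680 = 0. Stack: [0]
LOAD_CONST → push 6. Stack: [0, 6]
LOAD_FAST y → push 680. Stack: [0, 6, 680]
BINARY_OP - → 6 - 680 = -674. Stack: [0, -674]
BINARY_OP - → 0 - -674 = 674. Stack: [674]
STORE_FAST t → t=674. Stack: []
LOAD_FAST_LOAD_FAST y,b → push 680,20. Stack: [680, 20]
BINARY_OP // → 680 // 20 = 34. Stack: [34]
LOAD_FAST_LOAD_FAST a,b → push 27,20. Stack: [34, 27, 20]
BINARY_OP % → 27 % 20 = 7. Stack: [34, 7]
BINARY_OP - → 34 - 7 = 27. Stack: [27]
STORE_FAST y → y=27. Stack: []
LOAD_CONST → push 12. Stack: [12]
LOAD_FAST b → push 20. Stack: [12, 20]
BINARY_OP * → 12 * 20 = 240. Stack: [240]
LOAD_CONST → push -2. Stack: [240, -2]
BINARY_OP // → 240 // -2 = -120. Stack: [-120]
STORE_FAST t → t=-120. Stack: []
LOAD_FAST t → push -120. Stack: [-120]
LOAD_CONST → push 11. Stack: [-120, 11]
BINARY_OP + → -120 + 11 = -109. Stack: [-109]
RETURN_VALUE → return -109.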